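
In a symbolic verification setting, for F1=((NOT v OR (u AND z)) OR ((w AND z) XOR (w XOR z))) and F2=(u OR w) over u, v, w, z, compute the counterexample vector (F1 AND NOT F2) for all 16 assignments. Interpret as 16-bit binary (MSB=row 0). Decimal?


F1 = ((NOT v OR (u AND z)) OR ((w AND z) XOR (w XOR z)))
F2 = (u OR w)
Counterexample to F1=>F2 is where F1=1 and F2=0.
Evaluate each row (bits = u,v,w,z, MSB first):
  row 0 [0000]: F1=1 F2=0 -> F1&~F2 -> 1
  row 1 [0001]: F1=1 F2=0 -> F1&~F2 -> 1
  row 2 [0010]: F1=1 F2=1 -> F1&~F2 -> 0
  row 3 [0011]: F1=1 F2=1 -> F1&~F2 -> 0
  row 4 [0100]: F1=0 F2=0 -> F1&~F2 -> 0
  row 5 [0101]: F1=1 F2=0 -> F1&~F2 -> 1
  row 6 [0110]: F1=1 F2=1 -> F1&~F2 -> 0
  row 7 [0111]: F1=1 F2=1 -> F1&~F2 -> 0
  row 8 [1000]: F1=1 F2=1 -> F1&~F2 -> 0
  row 9 [1001]: F1=1 F2=1 -> F1&~F2 -> 0
  row 10 [1010]: F1=1 F2=1 -> F1&~F2 -> 0
  row 11 [1011]: F1=1 F2=1 -> F1&~F2 -> 0
  row 12 [1100]: F1=0 F2=1 -> F1&~F2 -> 0
  row 13 [1101]: F1=1 F2=1 -> F1&~F2 -> 0
  row 14 [1110]: F1=1 F2=1 -> F1&~F2 -> 0
  row 15 [1111]: F1=1 F2=1 -> F1&~F2 -> 0
Full result column, 4 rows per line (u,v fixed per line; w,z runs 00..11 left to right):
  rows 0-3 [u,v=00]: 1100  = hex C
  rows 4-7 [u,v=01]: 0100  = hex 4
  rows 8-11 [u,v=10]: 0000  = hex 0
  rows 12-15 [u,v=11]: 0000  = hex 0
Counterexample vector (row 0 .. row 15) = 1100010000000000
Output column grouped in 4s = 1100 0100 0000 0000 = 0xC400
Convert to decimal digit by digit (value = value*16 + digit):
  C -> 12
  12*16 + 4 = 196
  196*16 + 0 = 3136
  3136*16 + 0 = 50176
Decimal = 50176

50176


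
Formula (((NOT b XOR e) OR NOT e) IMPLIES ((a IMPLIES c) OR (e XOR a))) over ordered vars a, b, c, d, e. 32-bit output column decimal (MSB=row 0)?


Formula: (((NOT b XOR e) OR NOT e) IMPLIES ((a IMPLIES c) OR (e XOR a))) over a, b, c, d, e (32 rows)
Evaluate each row (bits = a,b,c,d,e, MSB first):
  row 0 [00000]: (((NOT 0 XOR 0) OR NOT 0) IMPLIES ((0 IMPLIES 0) OR (0 XOR 0))) -> 1
  row 1 [00001]: (((NOT 0 XOR 1) OR NOT 1) IMPLIES ((0 IMPLIES 0) OR (1 XOR 0))) -> 1
  row 2 [00010]: (((NOT 0 XOR 0) OR NOT 0) IMPLIES ((0 IMPLIES 0) OR (0 XOR 0))) -> 1
  row 3 [00011]: (((NOT 0 XOR 1) OR NOT 1) IMPLIES ((0 IMPLIES 0) OR (1 XOR 0))) -> 1
  row 4 [00100]: (((NOT 0 XOR 0) OR NOT 0) IMPLIES ((0 IMPLIES 1) OR (0 XOR 0))) -> 1
  row 5 [00101]: (((NOT 0 XOR 1) OR NOT 1) IMPLIES ((0 IMPLIES 1) OR (1 XOR 0))) -> 1
  row 6 [00110]: (((NOT 0 XOR 0) OR NOT 0) IMPLIES ((0 IMPLIES 1) OR (0 XOR 0))) -> 1
  row 7 [00111]: (((NOT 0 XOR 1) OR NOT 1) IMPLIES ((0 IMPLIES 1) OR (1 XOR 0))) -> 1
  row 8 [01000]: (((NOT 1 XOR 0) OR NOT 0) IMPLIES ((0 IMPLIES 0) OR (0 XOR 0))) -> 1
  row 9 [01001]: (((NOT 1 XOR 1) OR NOT 1) IMPLIES ((0 IMPLIES 0) OR (1 XOR 0))) -> 1
  row 10 [01010]: (((NOT 1 XOR 0) OR NOT 0) IMPLIES ((0 IMPLIES 0) OR (0 XOR 0))) -> 1
  row 11 [01011]: (((NOT 1 XOR 1) OR NOT 1) IMPLIES ((0 IMPLIES 0) OR (1 XOR 0))) -> 1
  row 12 [01100]: (((NOT 1 XOR 0) OR NOT 0) IMPLIES ((0 IMPLIES 1) OR (0 XOR 0))) -> 1
  row 13 [01101]: (((NOT 1 XOR 1) OR NOT 1) IMPLIES ((0 IMPLIES 1) OR (1 XOR 0))) -> 1
  row 14 [01110]: (((NOT 1 XOR 0) OR NOT 0) IMPLIES ((0 IMPLIES 1) OR (0 XOR 0))) -> 1
  row 15 [01111]: (((NOT 1 XOR 1) OR NOT 1) IMPLIES ((0 IMPLIES 1) OR (1 XOR 0))) -> 1
  row 16 [10000]: (((NOT 0 XOR 0) OR NOT 0) IMPLIES ((1 IMPLIES 0) OR (0 XOR 1))) -> 1
  row 17 [10001]: (((NOT 0 XOR 1) OR NOT 1) IMPLIES ((1 IMPLIES 0) OR (1 XOR 1))) -> 1
  row 18 [10010]: (((NOT 0 XOR 0) OR NOT 0) IMPLIES ((1 IMPLIES 0) OR (0 XOR 1))) -> 1
  row 19 [10011]: (((NOT 0 XOR 1) OR NOT 1) IMPLIES ((1 IMPLIES 0) OR (1 XOR 1))) -> 1
  row 20 [10100]: (((NOT 0 XOR 0) OR NOT 0) IMPLIES ((1 IMPLIES 1) OR (0 XOR 1))) -> 1
  row 21 [10101]: (((NOT 0 XOR 1) OR NOT 1) IMPLIES ((1 IMPLIES 1) OR (1 XOR 1))) -> 1
  row 22 [10110]: (((NOT 0 XOR 0) OR NOT 0) IMPLIES ((1 IMPLIES 1) OR (0 XOR 1))) -> 1
  row 23 [10111]: (((NOT 0 XOR 1) OR NOT 1) IMPLIES ((1 IMPLIES 1) OR (1 XOR 1))) -> 1
  row 24 [11000]: (((NOT 1 XOR 0) OR NOT 0) IMPLIES ((1 IMPLIES 0) OR (0 XOR 1))) -> 1
  row 25 [11001]: (((NOT 1 XOR 1) OR NOT 1) IMPLIES ((1 IMPLIES 0) OR (1 XOR 1))) -> 0
  row 26 [11010]: (((NOT 1 XOR 0) OR NOT 0) IMPLIES ((1 IMPLIES 0) OR (0 XOR 1))) -> 1
  row 27 [11011]: (((NOT 1 XOR 1) OR NOT 1) IMPLIES ((1 IMPLIES 0) OR (1 XOR 1))) -> 0
  row 28 [11100]: (((NOT 1 XOR 0) OR NOT 0) IMPLIES ((1 IMPLIES 1) OR (0 XOR 1))) -> 1
  row 29 [11101]: (((NOT 1 XOR 1) OR NOT 1) IMPLIES ((1 IMPLIES 1) OR (1 XOR 1))) -> 1
  row 30 [11110]: (((NOT 1 XOR 0) OR NOT 0) IMPLIES ((1 IMPLIES 1) OR (0 XOR 1))) -> 1
  row 31 [11111]: (((NOT 1 XOR 1) OR NOT 1) IMPLIES ((1 IMPLIES 1) OR (1 XOR 1))) -> 1
Full result column, 4 rows per line (a,b,c fixed per line; d,e runs 00..11 left to right):
  rows 0-3 [a,b,c=000]: 1111  = hex F
  rows 4-7 [a,b,c=001]: 1111  = hex F
  rows 8-11 [a,b,c=010]: 1111  = hex F
  rows 12-15 [a,b,c=011]: 1111  = hex F
  rows 16-19 [a,b,c=100]: 1111  = hex F
  rows 20-23 [a,b,c=101]: 1111  = hex F
  rows 24-27 [a,b,c=110]: 1010  = hex A
  rows 28-31 [a,b,c=111]: 1111  = hex F
Output column (row 0 .. row 31) = 11111111111111111111111110101111
Output column grouped in 4s = 1111 1111 1111 1111 1111 1111 1010 1111 = 0xFFFFFFAF
Convert to decimal digit by digit (value = value*16 + digit):
  F -> 15
  15*16 + 15 (F) = 255
  255*16 + 15 (F) = 4095
  4095*16 + 15 (F) = 65535
  65535*16 + 15 (F) = 1048575
  1048575*16 + 15 (F) = 16777215
  16777215*16 + 10 (A) = 268435450
  268435450*16 + 15 (F) = 4294967215
Decimal = 4294967215

4294967215


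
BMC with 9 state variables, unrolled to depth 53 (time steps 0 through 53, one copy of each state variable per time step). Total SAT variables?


BMC unrolls to depth k, creating one copy of each state var for steps 0..k.
Step count = 53 + 1 = 54 (steps 0 through 53)
Vars per step = 9
Total = 9 * 54 = 486

486


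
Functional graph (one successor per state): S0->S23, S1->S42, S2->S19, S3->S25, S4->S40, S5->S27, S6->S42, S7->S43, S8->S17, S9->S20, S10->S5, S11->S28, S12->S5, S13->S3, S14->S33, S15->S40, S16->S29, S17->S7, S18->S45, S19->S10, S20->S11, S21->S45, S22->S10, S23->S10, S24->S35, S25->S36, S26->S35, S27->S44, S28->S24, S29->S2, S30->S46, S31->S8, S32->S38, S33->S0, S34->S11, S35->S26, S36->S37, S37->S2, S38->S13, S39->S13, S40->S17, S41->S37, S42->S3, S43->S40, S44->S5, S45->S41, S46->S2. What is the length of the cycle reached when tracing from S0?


Trace from S0 until a state repeats:
  S0 -> S23 -> S10 -> S5 -> S27 -> S44 -> S5
S5 first seen at step 3, revisited at step 6.
Cycle length = 6 - 3 = 3

3


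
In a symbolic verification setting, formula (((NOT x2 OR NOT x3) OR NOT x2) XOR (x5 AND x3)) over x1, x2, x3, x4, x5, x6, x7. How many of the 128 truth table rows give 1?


Formula: (((NOT x2 OR NOT x3) OR NOT x2) XOR (x5 AND x3)) over 7 vars (128 rows)
Evaluate each row (x1, x2, x3, x4, x5, x6, x7 as bits, MSB first):
  row 0 [0000000]: (((NOT 0 OR NOT 0) OR NOT 0) XOR (0 AND 0)) -> 1
  row 1 [0000001]: (((NOT 0 OR NOT 0) OR NOT 0) XOR (0 AND 0)) -> 1
  row 2 [0000010]: (((NOT 0 OR NOT 0) OR NOT 0) XOR (0 AND 0)) -> 1
  row 3 [0000011]: (((NOT 0 OR NOT 0) OR NOT 0) XOR (0 AND 0)) -> 1
  row 4 [0000100]: (((NOT 0 OR NOT 0) OR NOT 0) XOR (1 AND 0)) -> 1
  (every remaining row is evaluated the same way; all 128 results are listed next)
Full result column, 8 rows per line (x1,x2,x3,x4 fixed per line; x5,x6,x7 runs 000..111 left to right):
  rows 0-7 [x1,x2,x3,x4=0000]: 11111111  (ones: 8)
  rows 8-15 [x1,x2,x3,x4=0001]: 11111111  (ones: 8)
  rows 16-23 [x1,x2,x3,x4=0010]: 11110000  (ones: 4)
  rows 24-31 [x1,x2,x3,x4=0011]: 11110000  (ones: 4)
  rows 32-39 [x1,x2,x3,x4=0100]: 11111111  (ones: 8)
  rows 40-47 [x1,x2,x3,x4=0101]: 11111111  (ones: 8)
  rows 48-55 [x1,x2,x3,x4=0110]: 00001111  (ones: 4)
  rows 56-63 [x1,x2,x3,x4=0111]: 00001111  (ones: 4)
  rows 64-71 [x1,x2,x3,x4=1000]: 11111111  (ones: 8)
  rows 72-79 [x1,x2,x3,x4=1001]: 11111111  (ones: 8)
  rows 80-87 [x1,x2,x3,x4=1010]: 11110000  (ones: 4)
  rows 88-95 [x1,x2,x3,x4=1011]: 11110000  (ones: 4)
  rows 96-103 [x1,x2,x3,x4=1100]: 11111111  (ones: 8)
  rows 104-111 [x1,x2,x3,x4=1101]: 11111111  (ones: 8)
  rows 112-119 [x1,x2,x3,x4=1110]: 00001111  (ones: 4)
  rows 120-127 [x1,x2,x3,x4=1111]: 00001111  (ones: 4)
Count of 1-rows = 8+8+4+4+8+8+4+4+8+8+4+4+8+8+4+4 = 96

96


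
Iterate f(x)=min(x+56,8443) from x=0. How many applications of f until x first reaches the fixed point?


Step 1: x=0, cap=8443, increment=56
Step 2: x grows by 56 each step until capped at 8443; fixed point is x=8443
Step 3: iterations = ceil(8443/56) = 151

151


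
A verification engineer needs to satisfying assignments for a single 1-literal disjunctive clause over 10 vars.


Step 1: Total=2^10=1024
Step 2: Unsat when all 1 false: 2^9=512
Step 3: Sat=1024-512=512

512


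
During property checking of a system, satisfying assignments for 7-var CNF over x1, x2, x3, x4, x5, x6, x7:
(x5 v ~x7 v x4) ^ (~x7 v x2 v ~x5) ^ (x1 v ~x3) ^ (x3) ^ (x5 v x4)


CNF with 5 clauses over 7 vars (128 assignments).
An assignment satisfies CNF iff every clause has >=1 true literal.
Check each row (bits = x1,x2,x3,x4,x5,x6,x7; clause T/F shown):
  row 0 [0000000]: clauses=TTTFF -> 0
  row 1 [0000001]: clauses=FTTFF -> 0
  row 2 [0000010]: clauses=TTTFF -> 0
  row 3 [0000011]: clauses=FTTFF -> 0
  row 4 [0000100]: clauses=TTTFT -> 0
  (every remaining row is evaluated the same way; all 128 results are listed next)
Full result column, 8 rows per line (x1,x2,x3,x4 fixed per line; x5,x6,x7 runs 000..111 left to right):
  rows 0-7 [x1,x2,x3,x4=0000]: 00000000  (ones: 0)
  rows 8-15 [x1,x2,x3,x4=0001]: 00000000  (ones: 0)
  rows 16-23 [x1,x2,x3,x4=0010]: 00000000  (ones: 0)
  rows 24-31 [x1,x2,x3,x4=0011]: 00000000  (ones: 0)
  rows 32-39 [x1,x2,x3,x4=0100]: 00000000  (ones: 0)
  rows 40-47 [x1,x2,x3,x4=0101]: 00000000  (ones: 0)
  rows 48-55 [x1,x2,x3,x4=0110]: 00000000  (ones: 0)
  rows 56-63 [x1,x2,x3,x4=0111]: 00000000  (ones: 0)
  rows 64-71 [x1,x2,x3,x4=1000]: 00000000  (ones: 0)
  rows 72-79 [x1,x2,x3,x4=1001]: 00000000  (ones: 0)
  rows 80-87 [x1,x2,x3,x4=1010]: 00001010  (ones: 2)
  rows 88-95 [x1,x2,x3,x4=1011]: 11111010  (ones: 6)
  rows 96-103 [x1,x2,x3,x4=1100]: 00000000  (ones: 0)
  rows 104-111 [x1,x2,x3,x4=1101]: 00000000  (ones: 0)
  rows 112-119 [x1,x2,x3,x4=1110]: 00001111  (ones: 4)
  rows 120-127 [x1,x2,x3,x4=1111]: 11111111  (ones: 8)
Satisfying assignments = 0+0+0+0+0+0+0+0+0+0+2+6+0+0+4+8 = 20

20


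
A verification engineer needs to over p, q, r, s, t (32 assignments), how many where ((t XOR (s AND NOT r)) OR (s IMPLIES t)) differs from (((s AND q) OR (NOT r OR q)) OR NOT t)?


F1 = ((t XOR (s AND NOT r)) OR (s IMPLIES t))
F2 = (((s AND q) OR (NOT r OR q)) OR NOT t)
Evaluate both on each of 32 rows (bits = p,q,r,s,t):
  row 0 [00000]: F1=1 F2=1 -> 0
  row 1 [00001]: F1=1 F2=1 -> 0
  row 2 [00010]: F1=1 F2=1 -> 0
  row 3 [00011]: F1=1 F2=1 -> 0
  row 4 [00100]: F1=1 F2=1 -> 0
  row 5 [00101]: F1=1 F2=0 (differ) -> 1
  row 6 [00110]: F1=0 F2=1 (differ) -> 1
  row 7 [00111]: F1=1 F2=0 (differ) -> 1
  row 8 [01000]: F1=1 F2=1 -> 0
  row 9 [01001]: F1=1 F2=1 -> 0
  row 10 [01010]: F1=1 F2=1 -> 0
  row 11 [01011]: F1=1 F2=1 -> 0
  row 12 [01100]: F1=1 F2=1 -> 0
  row 13 [01101]: F1=1 F2=1 -> 0
  row 14 [01110]: F1=0 F2=1 (differ) -> 1
  row 15 [01111]: F1=1 F2=1 -> 0
  row 16 [10000]: F1=1 F2=1 -> 0
  row 17 [10001]: F1=1 F2=1 -> 0
  row 18 [10010]: F1=1 F2=1 -> 0
  row 19 [10011]: F1=1 F2=1 -> 0
  row 20 [10100]: F1=1 F2=1 -> 0
  row 21 [10101]: F1=1 F2=0 (differ) -> 1
  row 22 [10110]: F1=0 F2=1 (differ) -> 1
  row 23 [10111]: F1=1 F2=0 (differ) -> 1
  row 24 [11000]: F1=1 F2=1 -> 0
  row 25 [11001]: F1=1 F2=1 -> 0
  row 26 [11010]: F1=1 F2=1 -> 0
  row 27 [11011]: F1=1 F2=1 -> 0
  row 28 [11100]: F1=1 F2=1 -> 0
  row 29 [11101]: F1=1 F2=1 -> 0
  row 30 [11110]: F1=0 F2=1 (differ) -> 1
  row 31 [11111]: F1=1 F2=1 -> 0
Full result column, 8 rows per line (p,q fixed per line; r,s,t runs 000..111 left to right):
  rows 0-7 [p,q=00]: 00000111  (ones: 3)
  rows 8-15 [p,q=01]: 00000010  (ones: 1)
  rows 16-23 [p,q=10]: 00000111  (ones: 3)
  rows 24-31 [p,q=11]: 00000010  (ones: 1)
Disagreements = 3+1+3+1 = 8

8


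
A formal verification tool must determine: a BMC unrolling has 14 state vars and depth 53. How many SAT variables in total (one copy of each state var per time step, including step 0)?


BMC unrolls to depth k, creating one copy of each state var for steps 0..k.
Step count = 53 + 1 = 54 (steps 0 through 53)
Vars per step = 14
Total = 14 * 54 = 756

756


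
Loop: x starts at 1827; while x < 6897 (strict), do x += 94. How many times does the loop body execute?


Step 1: x goes from 1827 toward 6897 by 94; the body runs while x<6897, so iterations = ceil((bound-start)/step)
Step 2: Distance=5070
Step 3: ceil(5070/94)=54

54


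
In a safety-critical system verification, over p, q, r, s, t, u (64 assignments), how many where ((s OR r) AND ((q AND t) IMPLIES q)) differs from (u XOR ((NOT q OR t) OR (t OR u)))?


F1 = ((s OR r) AND ((q AND t) IMPLIES q))
F2 = (u XOR ((NOT q OR t) OR (t OR u)))
Evaluate both on each of 64 rows (bits = p,q,r,s,t,u):
  row 0 [000000]: F1=0 F2=1 (differ) -> 1
  row 1 [000001]: F1=0 F2=0 -> 0
  row 2 [000010]: F1=0 F2=1 (differ) -> 1
  row 3 [000011]: F1=0 F2=0 -> 0
  row 4 [000100]: F1=1 F2=1 -> 0
  (every remaining row is evaluated the same way; all 64 results are listed next)
Full result column, 8 rows per line (p,q,r fixed per line; s,t,u runs 000..111 left to right):
  rows 0-7 [p,q,r=000]: 10100101  (ones: 4)
  rows 8-15 [p,q,r=001]: 01010101  (ones: 4)
  rows 16-23 [p,q,r=010]: 00101101  (ones: 4)
  rows 24-31 [p,q,r=011]: 11011101  (ones: 6)
  rows 32-39 [p,q,r=100]: 10100101  (ones: 4)
  rows 40-47 [p,q,r=101]: 01010101  (ones: 4)
  rows 48-55 [p,q,r=110]: 00101101  (ones: 4)
  rows 56-63 [p,q,r=111]: 11011101  (ones: 6)
Disagreements = 4+4+4+6+4+4+4+6 = 36

36


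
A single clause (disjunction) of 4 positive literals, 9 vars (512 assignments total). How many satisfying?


Step 1: Total=2^9=512
Step 2: Unsat when all 4 false: 2^5=32
Step 3: Sat=512-32=480

480


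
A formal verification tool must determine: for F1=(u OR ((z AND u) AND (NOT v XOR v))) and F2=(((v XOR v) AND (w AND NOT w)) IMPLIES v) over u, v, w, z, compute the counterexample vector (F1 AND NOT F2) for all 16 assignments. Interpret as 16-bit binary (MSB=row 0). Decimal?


F1 = (u OR ((z AND u) AND (NOT v XOR v)))
F2 = (((v XOR v) AND (w AND NOT w)) IMPLIES v)
Counterexample to F1=>F2 is where F1=1 and F2=0.
Evaluate each row (bits = u,v,w,z, MSB first):
  row 0 [0000]: F1=0 F2=1 -> F1&~F2 -> 0
  row 1 [0001]: F1=0 F2=1 -> F1&~F2 -> 0
  row 2 [0010]: F1=0 F2=1 -> F1&~F2 -> 0
  row 3 [0011]: F1=0 F2=1 -> F1&~F2 -> 0
  row 4 [0100]: F1=0 F2=1 -> F1&~F2 -> 0
  row 5 [0101]: F1=0 F2=1 -> F1&~F2 -> 0
  row 6 [0110]: F1=0 F2=1 -> F1&~F2 -> 0
  row 7 [0111]: F1=0 F2=1 -> F1&~F2 -> 0
  row 8 [1000]: F1=1 F2=1 -> F1&~F2 -> 0
  row 9 [1001]: F1=1 F2=1 -> F1&~F2 -> 0
  row 10 [1010]: F1=1 F2=1 -> F1&~F2 -> 0
  row 11 [1011]: F1=1 F2=1 -> F1&~F2 -> 0
  row 12 [1100]: F1=1 F2=1 -> F1&~F2 -> 0
  row 13 [1101]: F1=1 F2=1 -> F1&~F2 -> 0
  row 14 [1110]: F1=1 F2=1 -> F1&~F2 -> 0
  row 15 [1111]: F1=1 F2=1 -> F1&~F2 -> 0
Full result column, 4 rows per line (u,v fixed per line; w,z runs 00..11 left to right):
  rows 0-3 [u,v=00]: 0000  = hex 0
  rows 4-7 [u,v=01]: 0000  = hex 0
  rows 8-11 [u,v=10]: 0000  = hex 0
  rows 12-15 [u,v=11]: 0000  = hex 0
Counterexample vector (row 0 .. row 15) = 0000000000000000
Output column grouped in 4s = 0000 0000 0000 0000 = 0x0000
Convert to decimal digit by digit (value = value*16 + digit):
  0 -> 0
  0*16 + 0 = 0
  0*16 + 0 = 0
  0*16 + 0 = 0
Decimal = 0

0


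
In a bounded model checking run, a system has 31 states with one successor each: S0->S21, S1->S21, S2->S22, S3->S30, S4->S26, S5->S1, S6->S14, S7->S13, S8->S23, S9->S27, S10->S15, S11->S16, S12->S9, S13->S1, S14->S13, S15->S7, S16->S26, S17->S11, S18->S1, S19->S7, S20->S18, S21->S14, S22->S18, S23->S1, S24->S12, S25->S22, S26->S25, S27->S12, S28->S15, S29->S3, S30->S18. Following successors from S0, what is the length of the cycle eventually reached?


Trace from S0 until a state repeats:
  S0 -> S21 -> S14 -> S13 -> S1 -> S21
S21 first seen at step 1, revisited at step 5.
Cycle length = 5 - 1 = 4

4


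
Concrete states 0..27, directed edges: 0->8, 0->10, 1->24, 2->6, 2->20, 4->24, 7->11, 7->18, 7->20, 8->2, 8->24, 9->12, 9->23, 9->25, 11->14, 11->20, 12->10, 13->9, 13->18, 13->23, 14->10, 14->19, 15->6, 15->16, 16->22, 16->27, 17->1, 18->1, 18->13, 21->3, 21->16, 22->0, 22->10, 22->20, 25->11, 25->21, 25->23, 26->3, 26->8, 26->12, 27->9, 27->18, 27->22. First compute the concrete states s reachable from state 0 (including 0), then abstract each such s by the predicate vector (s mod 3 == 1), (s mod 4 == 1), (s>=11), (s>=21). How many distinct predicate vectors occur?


BFS from 0:
Concrete reachable: {0, 2, 6, 8, 10, 20, 24}
Abstract via predicates (s mod 3 == 1), (s mod 4 == 1), (s>=11), (s>=21):
  (0,0,0,0) <- {0, 2, 6, 8}
  (0,0,1,0) <- {20}
  (0,0,1,1) <- {24}
  (1,0,0,0) <- {10}
Distinct abstract states = 4

4


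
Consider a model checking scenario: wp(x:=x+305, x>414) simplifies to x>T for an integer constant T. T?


Formula: wp(x:=E, P) = P[E/x] (substitute E for x in postcondition)
Step 1: Postcondition: x>414
Step 2: Substitute x+305 for x: x+305>414
Step 3: Solve for x: x > 414-305 = 109

109


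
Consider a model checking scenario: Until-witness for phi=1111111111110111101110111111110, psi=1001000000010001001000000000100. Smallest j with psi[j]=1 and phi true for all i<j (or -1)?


(phi U psi) at 0: need smallest j with psi[j]=1 and phi[i]=1 for all i in [0,j).
Scan from step 0:
  step 0: psi=1 and phi held for [0,0) -> witness found
Witness step = 0

0


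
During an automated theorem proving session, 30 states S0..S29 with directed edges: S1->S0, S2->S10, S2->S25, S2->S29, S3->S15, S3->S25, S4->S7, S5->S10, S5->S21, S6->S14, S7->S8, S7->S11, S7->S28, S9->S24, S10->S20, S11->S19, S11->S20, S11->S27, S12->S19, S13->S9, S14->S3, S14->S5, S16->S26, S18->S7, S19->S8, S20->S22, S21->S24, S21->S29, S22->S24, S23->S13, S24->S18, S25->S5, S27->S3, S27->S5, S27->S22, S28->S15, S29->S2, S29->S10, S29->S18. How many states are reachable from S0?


BFS from S0:
  layer 0: {S0}
Reachable set: {S0}
Count = 1

1


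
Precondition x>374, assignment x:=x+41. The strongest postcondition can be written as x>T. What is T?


Formula: sp(P, x:=E) = exists old_x. (x = E[old_x/x]) AND P[old_x/x] (old_x is the value of x before the assignment; eliminate old_x by solving x = E[old_x/x] for old_x)
Step 1: Precondition P: x>374, i.e. old_x > 374
Step 2: Assignment gives x = old_x + 41, so old_x = x - 41
Step 3: Substitute into P: x - 41 > 374
Step 4: Simplify: x > 374+41 = 415

415


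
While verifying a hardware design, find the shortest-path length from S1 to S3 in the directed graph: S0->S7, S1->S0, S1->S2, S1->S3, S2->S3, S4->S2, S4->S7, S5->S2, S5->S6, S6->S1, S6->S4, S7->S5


BFS layer-by-layer from S1:
  dist 0: {S1}
  dist 1: {S0, S2, S3}
  -> S3 reached at distance 1
Shortest path length = 1

1


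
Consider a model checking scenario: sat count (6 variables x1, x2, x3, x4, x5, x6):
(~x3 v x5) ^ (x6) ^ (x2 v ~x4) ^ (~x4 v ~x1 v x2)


CNF with 4 clauses over 6 vars (64 assignments).
An assignment satisfies CNF iff every clause has >=1 true literal.
Check each row (bits = x1,x2,x3,x4,x5,x6; clause T/F shown):
  row 0 [000000]: clauses=TFTT -> 0
  row 1 [000001]: clauses=TTTT -> 1
  row 2 [000010]: clauses=TFTT -> 0
  row 3 [000011]: clauses=TTTT -> 1
  row 4 [000100]: clauses=TFFT -> 0
  (every remaining row is evaluated the same way; all 64 results are listed next)
Full result column, 8 rows per line (x1,x2,x3 fixed per line; x4,x5,x6 runs 000..111 left to right):
  rows 0-7 [x1,x2,x3=000]: 01010000  (ones: 2)
  rows 8-15 [x1,x2,x3=001]: 00010000  (ones: 1)
  rows 16-23 [x1,x2,x3=010]: 01010101  (ones: 4)
  rows 24-31 [x1,x2,x3=011]: 00010001  (ones: 2)
  rows 32-39 [x1,x2,x3=100]: 01010000  (ones: 2)
  rows 40-47 [x1,x2,x3=101]: 00010000  (ones: 1)
  rows 48-55 [x1,x2,x3=110]: 01010101  (ones: 4)
  rows 56-63 [x1,x2,x3=111]: 00010001  (ones: 2)
Satisfying assignments = 2+1+4+2+2+1+4+2 = 18

18


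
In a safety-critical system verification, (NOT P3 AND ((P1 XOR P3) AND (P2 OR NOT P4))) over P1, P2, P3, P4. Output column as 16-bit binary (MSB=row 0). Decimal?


Formula: (NOT P3 AND ((P1 XOR P3) AND (P2 OR NOT P4))) over P1, P2, P3, P4 (16 rows)
Evaluate each row (bits = P1,P2,P3,P4, MSB first):
  row 0 [0000]: (NOT 0 AND ((0 XOR 0) AND (0 OR NOT 0))) -> 0
  row 1 [0001]: (NOT 0 AND ((0 XOR 0) AND (0 OR NOT 1))) -> 0
  row 2 [0010]: (NOT 1 AND ((0 XOR 1) AND (0 OR NOT 0))) -> 0
  row 3 [0011]: (NOT 1 AND ((0 XOR 1) AND (0 OR NOT 1))) -> 0
  row 4 [0100]: (NOT 0 AND ((0 XOR 0) AND (1 OR NOT 0))) -> 0
  row 5 [0101]: (NOT 0 AND ((0 XOR 0) AND (1 OR NOT 1))) -> 0
  row 6 [0110]: (NOT 1 AND ((0 XOR 1) AND (1 OR NOT 0))) -> 0
  row 7 [0111]: (NOT 1 AND ((0 XOR 1) AND (1 OR NOT 1))) -> 0
  row 8 [1000]: (NOT 0 AND ((1 XOR 0) AND (0 OR NOT 0))) -> 1
  row 9 [1001]: (NOT 0 AND ((1 XOR 0) AND (0 OR NOT 1))) -> 0
  row 10 [1010]: (NOT 1 AND ((1 XOR 1) AND (0 OR NOT 0))) -> 0
  row 11 [1011]: (NOT 1 AND ((1 XOR 1) AND (0 OR NOT 1))) -> 0
  row 12 [1100]: (NOT 0 AND ((1 XOR 0) AND (1 OR NOT 0))) -> 1
  row 13 [1101]: (NOT 0 AND ((1 XOR 0) AND (1 OR NOT 1))) -> 1
  row 14 [1110]: (NOT 1 AND ((1 XOR 1) AND (1 OR NOT 0))) -> 0
  row 15 [1111]: (NOT 1 AND ((1 XOR 1) AND (1 OR NOT 1))) -> 0
Full result column, 4 rows per line (P1,P2 fixed per line; P3,P4 runs 00..11 left to right):
  rows 0-3 [P1,P2=00]: 0000  = hex 0
  rows 4-7 [P1,P2=01]: 0000  = hex 0
  rows 8-11 [P1,P2=10]: 1000  = hex 8
  rows 12-15 [P1,P2=11]: 1100  = hex C
Output column (row 0 .. row 15) = 0000000010001100
Output column grouped in 4s = 0000 0000 1000 1100 = 0x008C
Convert to decimal digit by digit (value = value*16 + digit):
  0 -> 0
  0*16 + 0 = 0
  0*16 + 8 = 8
  8*16 + 12 (C) = 140
Decimal = 140

140


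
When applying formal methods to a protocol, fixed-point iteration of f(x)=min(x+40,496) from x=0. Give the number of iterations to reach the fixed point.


Step 1: x=0, cap=496, increment=40
Step 2: x grows by 40 each step until capped at 496; fixed point is x=496
Step 3: iterations = ceil(496/40) = 13

13


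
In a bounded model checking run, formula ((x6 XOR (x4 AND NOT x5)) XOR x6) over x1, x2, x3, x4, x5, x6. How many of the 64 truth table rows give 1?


Formula: ((x6 XOR (x4 AND NOT x5)) XOR x6) over 6 vars (64 rows)
Evaluate each row (x1, x2, x3, x4, x5, x6 as bits, MSB first):
  row 0 [000000]: ((0 XOR (0 AND NOT 0)) XOR 0) -> 0
  row 1 [000001]: ((1 XOR (0 AND NOT 0)) XOR 1) -> 0
  row 2 [000010]: ((0 XOR (0 AND NOT 1)) XOR 0) -> 0
  row 3 [000011]: ((1 XOR (0 AND NOT 1)) XOR 1) -> 0
  row 4 [000100]: ((0 XOR (1 AND NOT 0)) XOR 0) -> 1
  (every remaining row is evaluated the same way; all 64 results are listed next)
Full result column, 8 rows per line (x1,x2,x3 fixed per line; x4,x5,x6 runs 000..111 left to right):
  rows 0-7 [x1,x2,x3=000]: 00001100  (ones: 2)
  rows 8-15 [x1,x2,x3=001]: 00001100  (ones: 2)
  rows 16-23 [x1,x2,x3=010]: 00001100  (ones: 2)
  rows 24-31 [x1,x2,x3=011]: 00001100  (ones: 2)
  rows 32-39 [x1,x2,x3=100]: 00001100  (ones: 2)
  rows 40-47 [x1,x2,x3=101]: 00001100  (ones: 2)
  rows 48-55 [x1,x2,x3=110]: 00001100  (ones: 2)
  rows 56-63 [x1,x2,x3=111]: 00001100  (ones: 2)
Count of 1-rows = 2+2+2+2+2+2+2+2 = 16

16


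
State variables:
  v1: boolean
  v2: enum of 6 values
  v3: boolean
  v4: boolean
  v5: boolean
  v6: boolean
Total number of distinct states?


State space = product of domain sizes of all variables.
Domain sizes:
  v1 (boolean): 2
  v2 (enum of 6 values): 6
  v3 (boolean): 2
  v4 (boolean): 2
  v5 (boolean): 2
  v6 (boolean): 2
Product = 2 * 6 * 2 * 2 * 2 * 2 = 192

192


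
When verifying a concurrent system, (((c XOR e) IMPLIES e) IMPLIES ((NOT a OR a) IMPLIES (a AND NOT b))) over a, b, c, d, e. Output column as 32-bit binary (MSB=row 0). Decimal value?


Formula: (((c XOR e) IMPLIES e) IMPLIES ((NOT a OR a) IMPLIES (a AND NOT b))) over a, b, c, d, e (32 rows)
Evaluate each row (bits = a,b,c,d,e, MSB first):
  row 0 [00000]: (((0 XOR 0) IMPLIES 0) IMPLIES ((NOT 0 OR 0) IMPLIES (0 AND NOT 0))) -> 0
  row 1 [00001]: (((0 XOR 1) IMPLIES 1) IMPLIES ((NOT 0 OR 0) IMPLIES (0 AND NOT 0))) -> 0
  row 2 [00010]: (((0 XOR 0) IMPLIES 0) IMPLIES ((NOT 0 OR 0) IMPLIES (0 AND NOT 0))) -> 0
  row 3 [00011]: (((0 XOR 1) IMPLIES 1) IMPLIES ((NOT 0 OR 0) IMPLIES (0 AND NOT 0))) -> 0
  row 4 [00100]: (((1 XOR 0) IMPLIES 0) IMPLIES ((NOT 0 OR 0) IMPLIES (0 AND NOT 0))) -> 1
  row 5 [00101]: (((1 XOR 1) IMPLIES 1) IMPLIES ((NOT 0 OR 0) IMPLIES (0 AND NOT 0))) -> 0
  row 6 [00110]: (((1 XOR 0) IMPLIES 0) IMPLIES ((NOT 0 OR 0) IMPLIES (0 AND NOT 0))) -> 1
  row 7 [00111]: (((1 XOR 1) IMPLIES 1) IMPLIES ((NOT 0 OR 0) IMPLIES (0 AND NOT 0))) -> 0
  row 8 [01000]: (((0 XOR 0) IMPLIES 0) IMPLIES ((NOT 0 OR 0) IMPLIES (0 AND NOT 1))) -> 0
  row 9 [01001]: (((0 XOR 1) IMPLIES 1) IMPLIES ((NOT 0 OR 0) IMPLIES (0 AND NOT 1))) -> 0
  row 10 [01010]: (((0 XOR 0) IMPLIES 0) IMPLIES ((NOT 0 OR 0) IMPLIES (0 AND NOT 1))) -> 0
  row 11 [01011]: (((0 XOR 1) IMPLIES 1) IMPLIES ((NOT 0 OR 0) IMPLIES (0 AND NOT 1))) -> 0
  row 12 [01100]: (((1 XOR 0) IMPLIES 0) IMPLIES ((NOT 0 OR 0) IMPLIES (0 AND NOT 1))) -> 1
  row 13 [01101]: (((1 XOR 1) IMPLIES 1) IMPLIES ((NOT 0 OR 0) IMPLIES (0 AND NOT 1))) -> 0
  row 14 [01110]: (((1 XOR 0) IMPLIES 0) IMPLIES ((NOT 0 OR 0) IMPLIES (0 AND NOT 1))) -> 1
  row 15 [01111]: (((1 XOR 1) IMPLIES 1) IMPLIES ((NOT 0 OR 0) IMPLIES (0 AND NOT 1))) -> 0
  row 16 [10000]: (((0 XOR 0) IMPLIES 0) IMPLIES ((NOT 1 OR 1) IMPLIES (1 AND NOT 0))) -> 1
  row 17 [10001]: (((0 XOR 1) IMPLIES 1) IMPLIES ((NOT 1 OR 1) IMPLIES (1 AND NOT 0))) -> 1
  row 18 [10010]: (((0 XOR 0) IMPLIES 0) IMPLIES ((NOT 1 OR 1) IMPLIES (1 AND NOT 0))) -> 1
  row 19 [10011]: (((0 XOR 1) IMPLIES 1) IMPLIES ((NOT 1 OR 1) IMPLIES (1 AND NOT 0))) -> 1
  row 20 [10100]: (((1 XOR 0) IMPLIES 0) IMPLIES ((NOT 1 OR 1) IMPLIES (1 AND NOT 0))) -> 1
  row 21 [10101]: (((1 XOR 1) IMPLIES 1) IMPLIES ((NOT 1 OR 1) IMPLIES (1 AND NOT 0))) -> 1
  row 22 [10110]: (((1 XOR 0) IMPLIES 0) IMPLIES ((NOT 1 OR 1) IMPLIES (1 AND NOT 0))) -> 1
  row 23 [10111]: (((1 XOR 1) IMPLIES 1) IMPLIES ((NOT 1 OR 1) IMPLIES (1 AND NOT 0))) -> 1
  row 24 [11000]: (((0 XOR 0) IMPLIES 0) IMPLIES ((NOT 1 OR 1) IMPLIES (1 AND NOT 1))) -> 0
  row 25 [11001]: (((0 XOR 1) IMPLIES 1) IMPLIES ((NOT 1 OR 1) IMPLIES (1 AND NOT 1))) -> 0
  row 26 [11010]: (((0 XOR 0) IMPLIES 0) IMPLIES ((NOT 1 OR 1) IMPLIES (1 AND NOT 1))) -> 0
  row 27 [11011]: (((0 XOR 1) IMPLIES 1) IMPLIES ((NOT 1 OR 1) IMPLIES (1 AND NOT 1))) -> 0
  row 28 [11100]: (((1 XOR 0) IMPLIES 0) IMPLIES ((NOT 1 OR 1) IMPLIES (1 AND NOT 1))) -> 1
  row 29 [11101]: (((1 XOR 1) IMPLIES 1) IMPLIES ((NOT 1 OR 1) IMPLIES (1 AND NOT 1))) -> 0
  row 30 [11110]: (((1 XOR 0) IMPLIES 0) IMPLIES ((NOT 1 OR 1) IMPLIES (1 AND NOT 1))) -> 1
  row 31 [11111]: (((1 XOR 1) IMPLIES 1) IMPLIES ((NOT 1 OR 1) IMPLIES (1 AND NOT 1))) -> 0
Full result column, 4 rows per line (a,b,c fixed per line; d,e runs 00..11 left to right):
  rows 0-3 [a,b,c=000]: 0000  = hex 0
  rows 4-7 [a,b,c=001]: 1010  = hex A
  rows 8-11 [a,b,c=010]: 0000  = hex 0
  rows 12-15 [a,b,c=011]: 1010  = hex A
  rows 16-19 [a,b,c=100]: 1111  = hex F
  rows 20-23 [a,b,c=101]: 1111  = hex F
  rows 24-27 [a,b,c=110]: 0000  = hex 0
  rows 28-31 [a,b,c=111]: 1010  = hex A
Output column (row 0 .. row 31) = 00001010000010101111111100001010
Output column grouped in 4s = 0000 1010 0000 1010 1111 1111 0000 1010 = 0x0A0AFF0A
Convert to decimal digit by digit (value = value*16 + digit):
  0 -> 0
  0*16 + 10 (A) = 10
  10*16 + 0 = 160
  160*16 + 10 (A) = 2570
  2570*16 + 15 (F) = 41135
  41135*16 + 15 (F) = 658175
  658175*16 + 0 = 10530800
  10530800*16 + 10 (A) = 168492810
Decimal = 168492810

168492810


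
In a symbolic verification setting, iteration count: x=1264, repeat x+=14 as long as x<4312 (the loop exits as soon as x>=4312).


Step 1: x goes from 1264 toward 4312 by 14; the body runs while x<4312, so iterations = ceil((bound-start)/step)
Step 2: Distance=3048
Step 3: ceil(3048/14)=218

218


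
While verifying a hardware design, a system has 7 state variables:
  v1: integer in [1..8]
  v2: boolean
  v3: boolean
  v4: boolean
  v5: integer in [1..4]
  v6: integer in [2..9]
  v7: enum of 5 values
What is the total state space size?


State space = product of domain sizes of all variables.
Domain sizes:
  v1 (integer in [1..8]): 8
  v2 (boolean): 2
  v3 (boolean): 2
  v4 (boolean): 2
  v5 (integer in [1..4]): 4
  v6 (integer in [2..9]): 8
  v7 (enum of 5 values): 5
Product = 8 * 2 * 2 * 2 * 4 * 8 * 5 = 10240

10240


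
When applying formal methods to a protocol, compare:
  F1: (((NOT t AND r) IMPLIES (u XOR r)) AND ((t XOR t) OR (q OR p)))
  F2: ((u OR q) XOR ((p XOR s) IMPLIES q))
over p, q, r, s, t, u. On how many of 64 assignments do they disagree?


F1 = (((NOT t AND r) IMPLIES (u XOR r)) AND ((t XOR t) OR (q OR p)))
F2 = ((u OR q) XOR ((p XOR s) IMPLIES q))
Evaluate both on each of 64 rows (bits = p,q,r,s,t,u):
  row 0 [000000]: F1=0 F2=1 (differ) -> 1
  row 1 [000001]: F1=0 F2=0 -> 0
  row 2 [000010]: F1=0 F2=1 (differ) -> 1
  row 3 [000011]: F1=0 F2=0 -> 0
  row 4 [000100]: F1=0 F2=0 -> 0
  (every remaining row is evaluated the same way; all 64 results are listed next)
Full result column, 8 rows per line (p,q,r fixed per line; s,t,u runs 000..111 left to right):
  rows 0-7 [p,q,r=000]: 10100101  (ones: 4)
  rows 8-15 [p,q,r=001]: 10100101  (ones: 4)
  rows 16-23 [p,q,r=010]: 11111111  (ones: 8)
  rows 24-31 [p,q,r=011]: 10111011  (ones: 6)
  rows 32-39 [p,q,r=100]: 10100101  (ones: 4)
  rows 40-47 [p,q,r=101]: 11100001  (ones: 4)
  rows 48-55 [p,q,r=110]: 11111111  (ones: 8)
  rows 56-63 [p,q,r=111]: 10111011  (ones: 6)
Disagreements = 4+4+8+6+4+4+8+6 = 44

44


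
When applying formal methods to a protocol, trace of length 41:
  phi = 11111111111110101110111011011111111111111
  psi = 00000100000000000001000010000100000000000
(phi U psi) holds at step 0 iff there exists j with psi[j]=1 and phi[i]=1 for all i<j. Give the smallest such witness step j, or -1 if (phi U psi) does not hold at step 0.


(phi U psi) at 0: need smallest j with psi[j]=1 and phi[i]=1 for all i in [0,j).
Scan from step 0:
  step 0: phi=1, psi=0 -> continue
  step 1: phi=1, psi=0 -> continue
  step 2: phi=1, psi=0 -> continue
  step 3: phi=1, psi=0 -> continue
  step 5: psi=1 and phi held for [0,5) -> witness found
Witness step = 5

5


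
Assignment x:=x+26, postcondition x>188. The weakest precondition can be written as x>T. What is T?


Formula: wp(x:=E, P) = P[E/x] (substitute E for x in postcondition)
Step 1: Postcondition: x>188
Step 2: Substitute x+26 for x: x+26>188
Step 3: Solve for x: x > 188-26 = 162

162


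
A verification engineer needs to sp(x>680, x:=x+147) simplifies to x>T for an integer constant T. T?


Formula: sp(P, x:=E) = exists old_x. (x = E[old_x/x]) AND P[old_x/x] (old_x is the value of x before the assignment; eliminate old_x by solving x = E[old_x/x] for old_x)
Step 1: Precondition P: x>680, i.e. old_x > 680
Step 2: Assignment gives x = old_x + 147, so old_x = x - 147
Step 3: Substitute into P: x - 147 > 680
Step 4: Simplify: x > 680+147 = 827

827


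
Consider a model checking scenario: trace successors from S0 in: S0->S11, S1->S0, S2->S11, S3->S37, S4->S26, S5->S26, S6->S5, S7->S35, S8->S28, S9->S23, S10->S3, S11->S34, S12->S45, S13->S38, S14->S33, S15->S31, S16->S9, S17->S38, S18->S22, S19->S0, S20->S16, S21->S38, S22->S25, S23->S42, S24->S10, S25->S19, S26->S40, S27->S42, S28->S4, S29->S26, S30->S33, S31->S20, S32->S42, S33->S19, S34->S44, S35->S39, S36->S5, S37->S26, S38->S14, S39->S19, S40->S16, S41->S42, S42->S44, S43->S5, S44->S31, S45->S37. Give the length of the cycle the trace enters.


Trace from S0 until a state repeats:
  S0 -> S11 -> S34 -> S44 -> S31 -> S20 -> S16 -> S9 -> S23 -> S42 -> S44
S44 first seen at step 3, revisited at step 10.
Cycle length = 10 - 3 = 7

7


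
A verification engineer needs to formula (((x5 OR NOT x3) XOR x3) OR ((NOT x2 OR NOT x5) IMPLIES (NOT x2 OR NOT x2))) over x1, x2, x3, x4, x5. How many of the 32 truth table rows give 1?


Formula: (((x5 OR NOT x3) XOR x3) OR ((NOT x2 OR NOT x5) IMPLIES (NOT x2 OR NOT x2))) over 5 vars (32 rows)
Evaluate each row (x1, x2, x3, x4, x5 as bits, MSB first):
  row 0 [00000]: (((0 OR NOT 0) XOR 0) OR ((NOT 0 OR NOT 0) IMPLIES (NOT 0 OR NOT 0))) -> 1
  row 1 [00001]: (((1 OR NOT 0) XOR 0) OR ((NOT 0 OR NOT 1) IMPLIES (NOT 0 OR NOT 0))) -> 1
  row 2 [00010]: (((0 OR NOT 0) XOR 0) OR ((NOT 0 OR NOT 0) IMPLIES (NOT 0 OR NOT 0))) -> 1
  row 3 [00011]: (((1 OR NOT 0) XOR 0) OR ((NOT 0 OR NOT 1) IMPLIES (NOT 0 OR NOT 0))) -> 1
  row 4 [00100]: (((0 OR NOT 1) XOR 1) OR ((NOT 0 OR NOT 0) IMPLIES (NOT 0 OR NOT 0))) -> 1
  row 5 [00101]: (((1 OR NOT 1) XOR 1) OR ((NOT 0 OR NOT 1) IMPLIES (NOT 0 OR NOT 0))) -> 1
  row 6 [00110]: (((0 OR NOT 1) XOR 1) OR ((NOT 0 OR NOT 0) IMPLIES (NOT 0 OR NOT 0))) -> 1
  row 7 [00111]: (((1 OR NOT 1) XOR 1) OR ((NOT 0 OR NOT 1) IMPLIES (NOT 0 OR NOT 0))) -> 1
  row 8 [01000]: (((0 OR NOT 0) XOR 0) OR ((NOT 1 OR NOT 0) IMPLIES (NOT 1 OR NOT 1))) -> 1
  row 9 [01001]: (((1 OR NOT 0) XOR 0) OR ((NOT 1 OR NOT 1) IMPLIES (NOT 1 OR NOT 1))) -> 1
  row 10 [01010]: (((0 OR NOT 0) XOR 0) OR ((NOT 1 OR NOT 0) IMPLIES (NOT 1 OR NOT 1))) -> 1
  row 11 [01011]: (((1 OR NOT 0) XOR 0) OR ((NOT 1 OR NOT 1) IMPLIES (NOT 1 OR NOT 1))) -> 1
  row 12 [01100]: (((0 OR NOT 1) XOR 1) OR ((NOT 1 OR NOT 0) IMPLIES (NOT 1 OR NOT 1))) -> 1
  row 13 [01101]: (((1 OR NOT 1) XOR 1) OR ((NOT 1 OR NOT 1) IMPLIES (NOT 1 OR NOT 1))) -> 1
  row 14 [01110]: (((0 OR NOT 1) XOR 1) OR ((NOT 1 OR NOT 0) IMPLIES (NOT 1 OR NOT 1))) -> 1
  row 15 [01111]: (((1 OR NOT 1) XOR 1) OR ((NOT 1 OR NOT 1) IMPLIES (NOT 1 OR NOT 1))) -> 1
  row 16 [10000]: (((0 OR NOT 0) XOR 0) OR ((NOT 0 OR NOT 0) IMPLIES (NOT 0 OR NOT 0))) -> 1
  row 17 [10001]: (((1 OR NOT 0) XOR 0) OR ((NOT 0 OR NOT 1) IMPLIES (NOT 0 OR NOT 0))) -> 1
  row 18 [10010]: (((0 OR NOT 0) XOR 0) OR ((NOT 0 OR NOT 0) IMPLIES (NOT 0 OR NOT 0))) -> 1
  row 19 [10011]: (((1 OR NOT 0) XOR 0) OR ((NOT 0 OR NOT 1) IMPLIES (NOT 0 OR NOT 0))) -> 1
  row 20 [10100]: (((0 OR NOT 1) XOR 1) OR ((NOT 0 OR NOT 0) IMPLIES (NOT 0 OR NOT 0))) -> 1
  row 21 [10101]: (((1 OR NOT 1) XOR 1) OR ((NOT 0 OR NOT 1) IMPLIES (NOT 0 OR NOT 0))) -> 1
  row 22 [10110]: (((0 OR NOT 1) XOR 1) OR ((NOT 0 OR NOT 0) IMPLIES (NOT 0 OR NOT 0))) -> 1
  row 23 [10111]: (((1 OR NOT 1) XOR 1) OR ((NOT 0 OR NOT 1) IMPLIES (NOT 0 OR NOT 0))) -> 1
  row 24 [11000]: (((0 OR NOT 0) XOR 0) OR ((NOT 1 OR NOT 0) IMPLIES (NOT 1 OR NOT 1))) -> 1
  row 25 [11001]: (((1 OR NOT 0) XOR 0) OR ((NOT 1 OR NOT 1) IMPLIES (NOT 1 OR NOT 1))) -> 1
  row 26 [11010]: (((0 OR NOT 0) XOR 0) OR ((NOT 1 OR NOT 0) IMPLIES (NOT 1 OR NOT 1))) -> 1
  row 27 [11011]: (((1 OR NOT 0) XOR 0) OR ((NOT 1 OR NOT 1) IMPLIES (NOT 1 OR NOT 1))) -> 1
  row 28 [11100]: (((0 OR NOT 1) XOR 1) OR ((NOT 1 OR NOT 0) IMPLIES (NOT 1 OR NOT 1))) -> 1
  row 29 [11101]: (((1 OR NOT 1) XOR 1) OR ((NOT 1 OR NOT 1) IMPLIES (NOT 1 OR NOT 1))) -> 1
  row 30 [11110]: (((0 OR NOT 1) XOR 1) OR ((NOT 1 OR NOT 0) IMPLIES (NOT 1 OR NOT 1))) -> 1
  row 31 [11111]: (((1 OR NOT 1) XOR 1) OR ((NOT 1 OR NOT 1) IMPLIES (NOT 1 OR NOT 1))) -> 1
Full result column, 8 rows per line (x1,x2 fixed per line; x3,x4,x5 runs 000..111 left to right):
  rows 0-7 [x1,x2=00]: 11111111  (ones: 8)
  rows 8-15 [x1,x2=01]: 11111111  (ones: 8)
  rows 16-23 [x1,x2=10]: 11111111  (ones: 8)
  rows 24-31 [x1,x2=11]: 11111111  (ones: 8)
Count of 1-rows = 8+8+8+8 = 32

32


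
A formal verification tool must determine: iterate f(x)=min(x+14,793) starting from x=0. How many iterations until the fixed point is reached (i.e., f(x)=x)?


Step 1: x=0, cap=793, increment=14
Step 2: x grows by 14 each step until capped at 793; fixed point is x=793
Step 3: iterations = ceil(793/14) = 57

57


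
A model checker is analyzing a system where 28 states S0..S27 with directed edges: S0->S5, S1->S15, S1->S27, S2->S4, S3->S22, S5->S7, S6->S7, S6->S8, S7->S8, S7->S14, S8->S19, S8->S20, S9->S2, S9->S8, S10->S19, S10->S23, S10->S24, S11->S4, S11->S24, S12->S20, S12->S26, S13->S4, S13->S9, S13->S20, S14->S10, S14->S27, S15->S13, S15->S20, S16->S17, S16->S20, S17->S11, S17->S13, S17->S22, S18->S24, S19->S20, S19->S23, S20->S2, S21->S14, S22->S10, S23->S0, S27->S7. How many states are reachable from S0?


BFS from S0:
  layer 0: {S0}
  layer 1: {S5}
  layer 2: {S7}
  layer 3: {S8, S14}
  layer 4: {S10, S19, S20, S27}
  layer 5: {S2, S23, S24}
  layer 6: {S4}
Reachable set: {S0, S2, S4, S5, S7, S8, S10, S14, S19, S20, S23, S24, S27}
Count = 13

13


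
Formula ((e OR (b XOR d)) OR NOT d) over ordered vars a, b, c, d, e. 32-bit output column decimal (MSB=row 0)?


Formula: ((e OR (b XOR d)) OR NOT d) over a, b, c, d, e (32 rows)
Evaluate each row (bits = a,b,c,d,e, MSB first):
  row 0 [00000]: ((0 OR (0 XOR 0)) OR NOT 0) -> 1
  row 1 [00001]: ((1 OR (0 XOR 0)) OR NOT 0) -> 1
  row 2 [00010]: ((0 OR (0 XOR 1)) OR NOT 1) -> 1
  row 3 [00011]: ((1 OR (0 XOR 1)) OR NOT 1) -> 1
  row 4 [00100]: ((0 OR (0 XOR 0)) OR NOT 0) -> 1
  row 5 [00101]: ((1 OR (0 XOR 0)) OR NOT 0) -> 1
  row 6 [00110]: ((0 OR (0 XOR 1)) OR NOT 1) -> 1
  row 7 [00111]: ((1 OR (0 XOR 1)) OR NOT 1) -> 1
  row 8 [01000]: ((0 OR (1 XOR 0)) OR NOT 0) -> 1
  row 9 [01001]: ((1 OR (1 XOR 0)) OR NOT 0) -> 1
  row 10 [01010]: ((0 OR (1 XOR 1)) OR NOT 1) -> 0
  row 11 [01011]: ((1 OR (1 XOR 1)) OR NOT 1) -> 1
  row 12 [01100]: ((0 OR (1 XOR 0)) OR NOT 0) -> 1
  row 13 [01101]: ((1 OR (1 XOR 0)) OR NOT 0) -> 1
  row 14 [01110]: ((0 OR (1 XOR 1)) OR NOT 1) -> 0
  row 15 [01111]: ((1 OR (1 XOR 1)) OR NOT 1) -> 1
  row 16 [10000]: ((0 OR (0 XOR 0)) OR NOT 0) -> 1
  row 17 [10001]: ((1 OR (0 XOR 0)) OR NOT 0) -> 1
  row 18 [10010]: ((0 OR (0 XOR 1)) OR NOT 1) -> 1
  row 19 [10011]: ((1 OR (0 XOR 1)) OR NOT 1) -> 1
  row 20 [10100]: ((0 OR (0 XOR 0)) OR NOT 0) -> 1
  row 21 [10101]: ((1 OR (0 XOR 0)) OR NOT 0) -> 1
  row 22 [10110]: ((0 OR (0 XOR 1)) OR NOT 1) -> 1
  row 23 [10111]: ((1 OR (0 XOR 1)) OR NOT 1) -> 1
  row 24 [11000]: ((0 OR (1 XOR 0)) OR NOT 0) -> 1
  row 25 [11001]: ((1 OR (1 XOR 0)) OR NOT 0) -> 1
  row 26 [11010]: ((0 OR (1 XOR 1)) OR NOT 1) -> 0
  row 27 [11011]: ((1 OR (1 XOR 1)) OR NOT 1) -> 1
  row 28 [11100]: ((0 OR (1 XOR 0)) OR NOT 0) -> 1
  row 29 [11101]: ((1 OR (1 XOR 0)) OR NOT 0) -> 1
  row 30 [11110]: ((0 OR (1 XOR 1)) OR NOT 1) -> 0
  row 31 [11111]: ((1 OR (1 XOR 1)) OR NOT 1) -> 1
Full result column, 4 rows per line (a,b,c fixed per line; d,e runs 00..11 left to right):
  rows 0-3 [a,b,c=000]: 1111  = hex F
  rows 4-7 [a,b,c=001]: 1111  = hex F
  rows 8-11 [a,b,c=010]: 1101  = hex D
  rows 12-15 [a,b,c=011]: 1101  = hex D
  rows 16-19 [a,b,c=100]: 1111  = hex F
  rows 20-23 [a,b,c=101]: 1111  = hex F
  rows 24-27 [a,b,c=110]: 1101  = hex D
  rows 28-31 [a,b,c=111]: 1101  = hex D
Output column (row 0 .. row 31) = 11111111110111011111111111011101
Output column grouped in 4s = 1111 1111 1101 1101 1111 1111 1101 1101 = 0xFFDDFFDD
Convert to decimal digit by digit (value = value*16 + digit):
  F -> 15
  15*16 + 15 (F) = 255
  255*16 + 13 (D) = 4093
  4093*16 + 13 (D) = 65501
  65501*16 + 15 (F) = 1048031
  1048031*16 + 15 (F) = 16768511
  16768511*16 + 13 (D) = 268296189
  268296189*16 + 13 (D) = 4292739037
Decimal = 4292739037

4292739037


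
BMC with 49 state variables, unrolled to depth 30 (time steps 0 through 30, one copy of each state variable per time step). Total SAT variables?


BMC unrolls to depth k, creating one copy of each state var for steps 0..k.
Step count = 30 + 1 = 31 (steps 0 through 30)
Vars per step = 49
Total = 49 * 31 = 1519

1519


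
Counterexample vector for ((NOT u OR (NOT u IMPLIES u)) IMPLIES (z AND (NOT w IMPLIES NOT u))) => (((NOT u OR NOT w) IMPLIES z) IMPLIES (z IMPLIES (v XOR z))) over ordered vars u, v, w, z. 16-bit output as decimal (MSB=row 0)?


F1 = ((NOT u OR (NOT u IMPLIES u)) IMPLIES (z AND (NOT w IMPLIES NOT u)))
F2 = (((NOT u OR NOT w) IMPLIES z) IMPLIES (z IMPLIES (v XOR z)))
Counterexample to F1=>F2 is where F1=1 and F2=0.
Evaluate each row (bits = u,v,w,z, MSB first):
  row 0 [0000]: F1=0 F2=1 -> F1&~F2 -> 0
  row 1 [0001]: F1=1 F2=1 -> F1&~F2 -> 0
  row 2 [0010]: F1=0 F2=1 -> F1&~F2 -> 0
  row 3 [0011]: F1=1 F2=1 -> F1&~F2 -> 0
  row 4 [0100]: F1=0 F2=1 -> F1&~F2 -> 0
  row 5 [0101]: F1=1 F2=0 -> F1&~F2 -> 1
  row 6 [0110]: F1=0 F2=1 -> F1&~F2 -> 0
  row 7 [0111]: F1=1 F2=0 -> F1&~F2 -> 1
  row 8 [1000]: F1=0 F2=1 -> F1&~F2 -> 0
  row 9 [1001]: F1=0 F2=1 -> F1&~F2 -> 0
  row 10 [1010]: F1=0 F2=1 -> F1&~F2 -> 0
  row 11 [1011]: F1=1 F2=1 -> F1&~F2 -> 0
  row 12 [1100]: F1=0 F2=1 -> F1&~F2 -> 0
  row 13 [1101]: F1=0 F2=0 -> F1&~F2 -> 0
  row 14 [1110]: F1=0 F2=1 -> F1&~F2 -> 0
  row 15 [1111]: F1=1 F2=0 -> F1&~F2 -> 1
Full result column, 4 rows per line (u,v fixed per line; w,z runs 00..11 left to right):
  rows 0-3 [u,v=00]: 0000  = hex 0
  rows 4-7 [u,v=01]: 0101  = hex 5
  rows 8-11 [u,v=10]: 0000  = hex 0
  rows 12-15 [u,v=11]: 0001  = hex 1
Counterexample vector (row 0 .. row 15) = 0000010100000001
Output column grouped in 4s = 0000 0101 0000 0001 = 0x0501
Convert to decimal digit by digit (value = value*16 + digit):
  0 -> 0
  0*16 + 5 = 5
  5*16 + 0 = 80
  80*16 + 1 = 1281
Decimal = 1281

1281
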